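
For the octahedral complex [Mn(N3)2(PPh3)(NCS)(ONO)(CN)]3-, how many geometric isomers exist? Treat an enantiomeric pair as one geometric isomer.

An octahedron has six vertices in three trans pairs; every non-trans pair is cis.
Placing the ligands in turn and identifying arrangements related by rotation or reflection leaves 9 distinct geometric isomers.

9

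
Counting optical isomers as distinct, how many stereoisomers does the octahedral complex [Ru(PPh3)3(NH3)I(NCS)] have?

Systematic placement gives 4 geometric isomers: PPh3 mer (3 arrangements); PPh3 fac (chiral).
One of these lacks any improper symmetry element and so occurs as an enantiomeric pair, giving 4 + 1 = 5 stereoisomers in total.

5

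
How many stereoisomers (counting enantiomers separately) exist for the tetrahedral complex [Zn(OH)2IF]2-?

In a tetrahedral complex all four positions are equivalent and every pair of ligands is adjacent — there is no cis/trans distinction.
Only one geometric arrangement is possible.

1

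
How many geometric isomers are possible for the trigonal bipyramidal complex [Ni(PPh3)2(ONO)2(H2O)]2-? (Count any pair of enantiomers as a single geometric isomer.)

5

Placing the ligands in turn and identifying arrangements related by rotation or reflection leaves 5 distinct geometric isomers.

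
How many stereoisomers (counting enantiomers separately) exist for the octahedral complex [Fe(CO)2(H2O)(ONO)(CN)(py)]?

15

An octahedron has six vertices in three trans pairs; every non-trans pair is cis.
Exhaustive case analysis gives 9 geometric isomers.
Of these, 6 lack any improper symmetry element and so occur as enantiomeric pairs, giving 9 + 6 = 15 stereoisomers in total.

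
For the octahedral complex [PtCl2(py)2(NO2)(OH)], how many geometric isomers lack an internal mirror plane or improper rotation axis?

2

An octahedron has six vertices in three trans pairs; every non-trans pair is cis.
Systematic placement gives 6 geometric isomers: Cl trans, py trans; Cl trans, py cis; Cl cis, py trans; Cl cis, py cis (3 arrangements, 2 chiral).
Of these, 2 lack any improper symmetry element and so occur as enantiomeric pairs, giving 6 + 2 = 8 stereoisomers in total.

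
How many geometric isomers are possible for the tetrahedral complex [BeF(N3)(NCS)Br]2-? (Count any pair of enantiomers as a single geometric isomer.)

In a tetrahedral complex all four positions are equivalent and every pair of ligands is adjacent — there is no cis/trans distinction.
Only one geometric arrangement is possible; it has no improper symmetry element, so it exists as a pair of enantiomers (2 stereoisomers).

1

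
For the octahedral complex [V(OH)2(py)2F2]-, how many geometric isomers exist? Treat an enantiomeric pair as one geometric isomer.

There are 5 geometric isomers: OH trans, py trans, F trans; OH cis, py cis, F trans; OH cis, py trans, F cis; OH cis, py cis, F cis (chiral); OH trans, py cis, F cis.

5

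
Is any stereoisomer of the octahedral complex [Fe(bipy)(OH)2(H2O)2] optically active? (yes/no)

Each bipy is bidentate and must span two cis positions.
Systematic placement gives 3 geometric isomers: OH cis, H2O trans; OH cis, H2O cis (chiral); OH trans, H2O cis.
One of these lacks any improper symmetry element and so occurs as an enantiomeric pair, giving 3 + 1 = 4 stereoisomers in total.

yes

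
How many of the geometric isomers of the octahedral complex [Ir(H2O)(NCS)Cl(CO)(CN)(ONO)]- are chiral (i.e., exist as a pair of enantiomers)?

Placing the ligands in turn and identifying arrangements related by rotation or reflection leaves 15 distinct geometric isomers.
Of these, 15 lack any improper symmetry element and so occur as enantiomeric pairs, giving 15 + 15 = 30 stereoisomers in total.

15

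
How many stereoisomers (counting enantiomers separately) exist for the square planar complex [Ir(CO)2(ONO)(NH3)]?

2

In a square planar complex each vertex has one trans partner and two cis neighbours.
The distinct arrangements are (2 in all): CO cis; CO trans.
Each arrangement has an internal mirror plane or centre of symmetry, so none is chiral.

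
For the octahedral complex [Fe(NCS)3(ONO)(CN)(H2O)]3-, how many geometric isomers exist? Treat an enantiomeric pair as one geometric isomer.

4

Systematic placement gives 4 geometric isomers: NCS mer (3 arrangements); NCS fac (chiral).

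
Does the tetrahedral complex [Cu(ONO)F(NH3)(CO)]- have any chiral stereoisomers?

yes

In a tetrahedral complex all four positions are equivalent and every pair of ligands is adjacent — there is no cis/trans distinction.
Only one geometric arrangement is possible; it has no improper symmetry element, so it exists as a pair of enantiomers (2 stereoisomers).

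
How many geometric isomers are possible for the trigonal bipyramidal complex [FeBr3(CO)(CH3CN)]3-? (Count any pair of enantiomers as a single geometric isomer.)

In a trigonal bipyramid the two axial positions differ from the three equatorial ones.
Working through the distinct placements yields 4 geometric isomers: CO equatorial, CH3CN equatorial; CO equatorial, CH3CN axial; CO axial, CH3CN equatorial; CO axial, CH3CN axial.

4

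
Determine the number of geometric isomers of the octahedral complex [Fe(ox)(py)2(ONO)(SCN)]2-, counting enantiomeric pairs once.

An octahedron has six vertices in three trans pairs; every non-trans pair is cis.
Each ox is bidentate and must span two cis positions.
Working through the distinct placements yields 4 geometric isomers: py cis (3 arrangements, 2 chiral); py trans.

4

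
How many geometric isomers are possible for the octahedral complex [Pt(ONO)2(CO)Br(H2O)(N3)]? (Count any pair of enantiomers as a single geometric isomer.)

An octahedron has six vertices in three trans pairs; every non-trans pair is cis.
Exhaustive case analysis gives 9 geometric isomers.

9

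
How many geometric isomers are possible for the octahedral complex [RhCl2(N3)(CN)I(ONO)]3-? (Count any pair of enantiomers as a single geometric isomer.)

An octahedron has six vertices in three trans pairs; every non-trans pair is cis.
Systematic enumeration (placing each ligand type in turn and discarding arrangements equivalent by rotation or reflection) gives 9 geometric isomers.

9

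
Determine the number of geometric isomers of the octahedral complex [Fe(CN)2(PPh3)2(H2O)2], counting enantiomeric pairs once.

5

The distinct arrangements are (5 in all): CN trans, PPh3 trans, H2O trans; CN trans, PPh3 cis, H2O cis; CN cis, PPh3 trans, H2O cis; CN cis, PPh3 cis, H2O cis (chiral); CN cis, PPh3 cis, H2O trans.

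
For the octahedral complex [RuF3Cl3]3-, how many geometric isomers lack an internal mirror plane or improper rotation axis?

The six octahedral sites form three mutually perpendicular trans pairs.
Systematic placement gives 2 geometric isomers: F mer; F fac.
Each arrangement has an internal mirror plane or centre of symmetry, so none is chiral.

0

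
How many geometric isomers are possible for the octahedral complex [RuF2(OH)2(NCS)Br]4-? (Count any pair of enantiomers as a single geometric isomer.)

The six octahedral sites form three mutually perpendicular trans pairs.
Working through the distinct placements yields 6 geometric isomers: F cis, OH trans; F cis, OH cis (3 arrangements, 2 chiral); F trans, OH trans; F trans, OH cis.

6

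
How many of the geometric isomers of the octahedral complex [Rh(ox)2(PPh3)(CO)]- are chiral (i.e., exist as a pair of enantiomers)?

1

In an octahedral complex each vertex has one trans partner and four cis neighbours.
Each ox is bidentate and must span two cis positions.
Systematic placement gives 2 geometric isomers: PPh3 and CO mutually trans; PPh3 and CO mutually cis (chiral).
One of these lacks any improper symmetry element and so occurs as an enantiomeric pair, giving 2 + 1 = 3 stereoisomers in total.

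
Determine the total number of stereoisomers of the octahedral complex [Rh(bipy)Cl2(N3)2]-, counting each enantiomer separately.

The six octahedral sites form three mutually perpendicular trans pairs.
Each bipy is bidentate and must span two cis positions.
The distinct arrangements are (3 in all): Cl trans, N3 cis; Cl cis, N3 cis (chiral); Cl cis, N3 trans.
One of these lacks any improper symmetry element and so occurs as an enantiomeric pair, giving 3 + 1 = 4 stereoisomers in total.

4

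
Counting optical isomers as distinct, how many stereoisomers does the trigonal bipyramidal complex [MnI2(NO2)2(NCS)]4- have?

Exhaustive case analysis gives 5 geometric isomers.
One of these lacks any improper symmetry element and so occurs as an enantiomeric pair, giving 5 + 1 = 6 stereoisomers in total.

6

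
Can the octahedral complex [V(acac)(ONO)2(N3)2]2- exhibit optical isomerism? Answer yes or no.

yes

The six octahedral sites form three mutually perpendicular trans pairs.
Each acac is bidentate and must span two cis positions.
Systematic placement gives 3 geometric isomers: ONO cis, N3 trans; ONO cis, N3 cis (chiral); ONO trans, N3 cis.
One of these lacks any improper symmetry element and so occurs as an enantiomeric pair, giving 3 + 1 = 4 stereoisomers in total.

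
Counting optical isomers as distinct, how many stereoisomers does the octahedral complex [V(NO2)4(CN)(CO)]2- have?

2

An octahedron has six vertices in three trans pairs; every non-trans pair is cis.
The distinct arrangements are (2 in all): CN and CO mutually trans; CN and CO mutually cis.
Each arrangement has an internal mirror plane or centre of symmetry, so none is chiral.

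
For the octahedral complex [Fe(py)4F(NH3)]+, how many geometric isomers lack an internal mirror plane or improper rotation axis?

In an octahedral complex each vertex has one trans partner and four cis neighbours.
There are 2 geometric isomers: F and NH3 mutually trans; F and NH3 mutually cis.
Each arrangement has an internal mirror plane or centre of symmetry, so none is chiral.

0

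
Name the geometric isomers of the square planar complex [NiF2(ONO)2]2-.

cis and trans

A square has two trans pairs of vertices; adjacent vertices are cis.
Working through the distinct placements yields 2 geometric isomers: F cis; F trans.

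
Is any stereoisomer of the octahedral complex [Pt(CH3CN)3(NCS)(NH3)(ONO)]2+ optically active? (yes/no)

In an octahedral complex each vertex has one trans partner and four cis neighbours.
The distinct arrangements are (4 in all): CH3CN mer (3 arrangements); CH3CN fac (chiral).
One of these lacks any improper symmetry element and so occurs as an enantiomeric pair, giving 4 + 1 = 5 stereoisomers in total.

yes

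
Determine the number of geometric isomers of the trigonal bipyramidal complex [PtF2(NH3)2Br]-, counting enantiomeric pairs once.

5

A trigonal bipyramid has two axial and three equatorial sites, which are chemically inequivalent.
Exhaustive case analysis gives 5 geometric isomers.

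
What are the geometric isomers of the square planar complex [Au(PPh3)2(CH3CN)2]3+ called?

cis and trans

A square has two trans pairs of vertices; adjacent vertices are cis.
The distinct arrangements are (2 in all): PPh3 cis; PPh3 trans.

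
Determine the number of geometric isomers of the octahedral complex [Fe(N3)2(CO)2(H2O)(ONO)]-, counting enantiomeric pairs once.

An octahedron has six vertices in three trans pairs; every non-trans pair is cis.
There are 6 geometric isomers: N3 cis, CO trans; N3 trans, CO trans; N3 cis, CO cis (3 arrangements, 2 chiral); N3 trans, CO cis.

6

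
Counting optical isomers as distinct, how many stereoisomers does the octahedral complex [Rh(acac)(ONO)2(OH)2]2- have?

4

An octahedron has six vertices in three trans pairs; every non-trans pair is cis.
Each acac is bidentate and must span two cis positions.
The distinct arrangements are (3 in all): ONO cis, OH trans; ONO cis, OH cis (chiral); ONO trans, OH cis.
One of these lacks any improper symmetry element and so occurs as an enantiomeric pair, giving 3 + 1 = 4 stereoisomers in total.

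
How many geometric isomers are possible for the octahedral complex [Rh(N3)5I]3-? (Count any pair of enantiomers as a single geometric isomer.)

1

An octahedron has six vertices in three trans pairs; every non-trans pair is cis.
Only one geometric arrangement is possible.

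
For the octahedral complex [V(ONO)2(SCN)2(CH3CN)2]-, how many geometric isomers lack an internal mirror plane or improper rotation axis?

1

An octahedron has six vertices in three trans pairs; every non-trans pair is cis.
Working through the distinct placements yields 5 geometric isomers: ONO trans, SCN trans, CH3CN trans; ONO cis, SCN cis, CH3CN trans; ONO cis, SCN trans, CH3CN cis; ONO cis, SCN cis, CH3CN cis (chiral); ONO trans, SCN cis, CH3CN cis.
One of these lacks any improper symmetry element and so occurs as an enantiomeric pair, giving 5 + 1 = 6 stereoisomers in total.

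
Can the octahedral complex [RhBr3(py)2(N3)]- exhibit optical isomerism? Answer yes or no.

The six octahedral sites form three mutually perpendicular trans pairs.
There are 3 geometric isomers: Br mer, py trans; Br mer, py cis; Br fac, py cis.
Each arrangement has an internal mirror plane or centre of symmetry, so none is chiral.

no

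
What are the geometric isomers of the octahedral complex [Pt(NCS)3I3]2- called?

fac and mer

In an octahedral complex each vertex has one trans partner and four cis neighbours.
The distinct arrangements are (2 in all): NCS mer; NCS fac.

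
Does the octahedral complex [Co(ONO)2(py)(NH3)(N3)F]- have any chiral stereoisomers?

yes

An octahedron has six vertices in three trans pairs; every non-trans pair is cis.
Exhaustive case analysis gives 9 geometric isomers.
Of these, 6 lack any improper symmetry element and so occur as enantiomeric pairs, giving 9 + 6 = 15 stereoisomers in total.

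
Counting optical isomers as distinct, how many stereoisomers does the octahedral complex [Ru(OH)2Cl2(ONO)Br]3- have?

In an octahedral complex each vertex has one trans partner and four cis neighbours.
Working through the distinct placements yields 6 geometric isomers: OH cis, Cl cis (3 arrangements, 2 chiral); OH trans, Cl cis; OH cis, Cl trans; OH trans, Cl trans.
Of these, 2 lack any improper symmetry element and so occur as enantiomeric pairs, giving 6 + 2 = 8 stereoisomers in total.

8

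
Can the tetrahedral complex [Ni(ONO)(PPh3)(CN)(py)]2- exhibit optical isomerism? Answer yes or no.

yes

Only one geometric arrangement is possible; it has no improper symmetry element, so it exists as a pair of enantiomers (2 stereoisomers).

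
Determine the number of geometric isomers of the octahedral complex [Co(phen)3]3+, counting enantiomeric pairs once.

1

An octahedron has six vertices in three trans pairs; every non-trans pair is cis.
Each phen is bidentate and must span two cis positions.
Only one geometric arrangement is possible; it has no improper symmetry element, so it exists as a pair of enantiomers (2 stereoisomers).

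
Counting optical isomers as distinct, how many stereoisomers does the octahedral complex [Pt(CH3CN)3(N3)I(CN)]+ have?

5

An octahedron has six vertices in three trans pairs; every non-trans pair is cis.
Working through the distinct placements yields 4 geometric isomers: CH3CN mer (3 arrangements); CH3CN fac (chiral).
One of these lacks any improper symmetry element and so occurs as an enantiomeric pair, giving 4 + 1 = 5 stereoisomers in total.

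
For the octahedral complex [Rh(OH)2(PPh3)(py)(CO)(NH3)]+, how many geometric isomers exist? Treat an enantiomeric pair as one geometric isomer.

9

In an octahedral complex each vertex has one trans partner and four cis neighbours.
Systematic enumeration (placing each ligand type in turn and discarding arrangements equivalent by rotation or reflection) gives 9 geometric isomers.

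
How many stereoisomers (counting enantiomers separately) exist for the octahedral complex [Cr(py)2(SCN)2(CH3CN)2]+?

6

An octahedron has six vertices in three trans pairs; every non-trans pair is cis.
Systematic placement gives 5 geometric isomers: py trans, SCN trans, CH3CN trans; py cis, SCN cis, CH3CN trans; py trans, SCN cis, CH3CN cis; py cis, SCN cis, CH3CN cis (chiral); py cis, SCN trans, CH3CN cis.
One of these lacks any improper symmetry element and so occurs as an enantiomeric pair, giving 5 + 1 = 6 stereoisomers in total.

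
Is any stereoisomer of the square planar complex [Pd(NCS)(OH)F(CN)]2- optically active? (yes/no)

In a square planar complex each vertex has one trans partner and two cis neighbours.
The distinct arrangements are (3 in all): (CN/NCS trans, F/OH trans); (CN/OH trans, F/NCS trans); (CN/F trans, NCS/OH trans).
Each arrangement has an internal mirror plane or centre of symmetry, so none is chiral.

no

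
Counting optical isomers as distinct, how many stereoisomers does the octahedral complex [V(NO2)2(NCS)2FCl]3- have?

8

The six octahedral sites form three mutually perpendicular trans pairs.
There are 6 geometric isomers: NO2 trans, NCS trans; NO2 cis, NCS cis (3 arrangements, 2 chiral); NO2 trans, NCS cis; NO2 cis, NCS trans.
Of these, 2 lack any improper symmetry element and so occur as enantiomeric pairs, giving 6 + 2 = 8 stereoisomers in total.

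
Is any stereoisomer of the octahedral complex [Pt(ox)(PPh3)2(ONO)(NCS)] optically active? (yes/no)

Each ox is bidentate and must span two cis positions.
There are 4 geometric isomers: PPh3 cis (3 arrangements, 2 chiral); PPh3 trans.
Of these, 2 lack any improper symmetry element and so occur as enantiomeric pairs, giving 4 + 2 = 6 stereoisomers in total.

yes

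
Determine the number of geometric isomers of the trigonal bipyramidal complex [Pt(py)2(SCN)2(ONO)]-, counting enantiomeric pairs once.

A trigonal bipyramid has two axial and three equatorial sites, which are chemically inequivalent.
Systematic enumeration (placing each ligand type in turn and discarding arrangements equivalent by rotation or reflection) gives 5 geometric isomers.

5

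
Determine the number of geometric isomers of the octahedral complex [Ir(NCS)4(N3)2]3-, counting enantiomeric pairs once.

An octahedron has six vertices in three trans pairs; every non-trans pair is cis.
There are 2 geometric isomers: N3 trans; N3 cis.

2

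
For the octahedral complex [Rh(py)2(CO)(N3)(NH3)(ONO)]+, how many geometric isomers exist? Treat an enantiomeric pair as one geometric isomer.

9

The six octahedral sites form three mutually perpendicular trans pairs.
Placing the ligands in turn and identifying arrangements related by rotation or reflection leaves 9 distinct geometric isomers.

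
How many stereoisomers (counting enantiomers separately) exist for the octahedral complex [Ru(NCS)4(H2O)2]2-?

Working through the distinct placements yields 2 geometric isomers: H2O trans; H2O cis.
Each arrangement has an internal mirror plane or centre of symmetry, so none is chiral.

2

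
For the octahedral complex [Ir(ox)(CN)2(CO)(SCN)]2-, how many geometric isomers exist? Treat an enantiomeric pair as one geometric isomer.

4

The six octahedral sites form three mutually perpendicular trans pairs.
Each ox is bidentate and must span two cis positions.
Systematic placement gives 4 geometric isomers: CN trans; CN cis (3 arrangements, 2 chiral).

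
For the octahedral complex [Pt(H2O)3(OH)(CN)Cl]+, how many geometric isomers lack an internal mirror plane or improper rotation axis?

1

In an octahedral complex each vertex has one trans partner and four cis neighbours.
The distinct arrangements are (4 in all): H2O mer (3 arrangements); H2O fac (chiral).
One of these lacks any improper symmetry element and so occurs as an enantiomeric pair, giving 4 + 1 = 5 stereoisomers in total.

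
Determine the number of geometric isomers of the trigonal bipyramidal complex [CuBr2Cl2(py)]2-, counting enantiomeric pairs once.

5

A trigonal bipyramid has two axial and three equatorial sites, which are chemically inequivalent.
Placing the ligands in turn and identifying arrangements related by rotation or reflection leaves 5 distinct geometric isomers.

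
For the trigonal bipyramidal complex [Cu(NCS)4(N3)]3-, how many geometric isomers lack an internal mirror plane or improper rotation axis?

The distinct arrangements are (2 in all): N3 axial; N3 equatorial.
Each arrangement has an internal mirror plane or centre of symmetry, so none is chiral.

0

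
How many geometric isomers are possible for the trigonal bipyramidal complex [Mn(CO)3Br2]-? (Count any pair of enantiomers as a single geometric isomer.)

3

The distinct arrangements are (3 in all): Br both axial; Br one axial, one equatorial; Br both equatorial.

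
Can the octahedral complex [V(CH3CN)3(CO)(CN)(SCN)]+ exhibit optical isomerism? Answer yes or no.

The six octahedral sites form three mutually perpendicular trans pairs.
The distinct arrangements are (4 in all): CH3CN mer (3 arrangements); CH3CN fac (chiral).
One of these lacks any improper symmetry element and so occurs as an enantiomeric pair, giving 4 + 1 = 5 stereoisomers in total.

yes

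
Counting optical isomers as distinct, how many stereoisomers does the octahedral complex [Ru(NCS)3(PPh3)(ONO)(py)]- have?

The distinct arrangements are (4 in all): NCS mer (3 arrangements); NCS fac (chiral).
One of these lacks any improper symmetry element and so occurs as an enantiomeric pair, giving 4 + 1 = 5 stereoisomers in total.

5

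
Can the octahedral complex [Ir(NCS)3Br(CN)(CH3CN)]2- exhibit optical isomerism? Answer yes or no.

In an octahedral complex each vertex has one trans partner and four cis neighbours.
The distinct arrangements are (4 in all): NCS mer (3 arrangements); NCS fac (chiral).
One of these lacks any improper symmetry element and so occurs as an enantiomeric pair, giving 4 + 1 = 5 stereoisomers in total.

yes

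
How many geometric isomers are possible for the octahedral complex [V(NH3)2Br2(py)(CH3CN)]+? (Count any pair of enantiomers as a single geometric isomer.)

6

An octahedron has six vertices in three trans pairs; every non-trans pair is cis.
Working through the distinct placements yields 6 geometric isomers: NH3 cis, Br trans; NH3 trans, Br trans; NH3 cis, Br cis (3 arrangements, 2 chiral); NH3 trans, Br cis.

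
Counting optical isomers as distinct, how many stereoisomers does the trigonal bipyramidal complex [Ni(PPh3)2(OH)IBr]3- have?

Systematic enumeration (placing each ligand type in turn and discarding arrangements equivalent by rotation or reflection) gives 7 geometric isomers.
Of these, 3 lack any improper symmetry element and so occur as enantiomeric pairs, giving 7 + 3 = 10 stereoisomers in total.

10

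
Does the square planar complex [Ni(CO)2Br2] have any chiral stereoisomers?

no

In a square planar complex each vertex has one trans partner and two cis neighbours.
There are 2 geometric isomers: CO cis; CO trans.
Each arrangement has an internal mirror plane or centre of symmetry, so none is chiral.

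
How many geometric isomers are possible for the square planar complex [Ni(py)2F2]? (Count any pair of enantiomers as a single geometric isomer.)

2

A square has two trans pairs of vertices; adjacent vertices are cis.
The distinct arrangements are (2 in all): py cis; py trans.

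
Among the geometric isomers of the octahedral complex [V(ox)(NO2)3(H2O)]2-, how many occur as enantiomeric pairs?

0

In an octahedral complex each vertex has one trans partner and four cis neighbours.
Each ox is bidentate and must span two cis positions.
There are 2 geometric isomers: NO2 fac; NO2 mer.
Each arrangement has an internal mirror plane or centre of symmetry, so none is chiral.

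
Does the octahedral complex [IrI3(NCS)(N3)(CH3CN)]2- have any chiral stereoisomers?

The six octahedral sites form three mutually perpendicular trans pairs.
The distinct arrangements are (4 in all): I mer (3 arrangements); I fac (chiral).
One of these lacks any improper symmetry element and so occurs as an enantiomeric pair, giving 4 + 1 = 5 stereoisomers in total.

yes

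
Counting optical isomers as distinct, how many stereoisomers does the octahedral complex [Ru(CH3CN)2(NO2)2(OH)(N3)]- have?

The six octahedral sites form three mutually perpendicular trans pairs.
Working through the distinct placements yields 6 geometric isomers: CH3CN trans, NO2 cis; CH3CN trans, NO2 trans; CH3CN cis, NO2 cis (3 arrangements, 2 chiral); CH3CN cis, NO2 trans.
Of these, 2 lack any improper symmetry element and so occur as enantiomeric pairs, giving 6 + 2 = 8 stereoisomers in total.

8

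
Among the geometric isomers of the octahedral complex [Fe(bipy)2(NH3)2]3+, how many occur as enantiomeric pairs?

An octahedron has six vertices in three trans pairs; every non-trans pair is cis.
Each bipy is bidentate and must span two cis positions.
There are 2 geometric isomers: NH3 trans; NH3 cis (chiral).
One of these lacks any improper symmetry element and so occurs as an enantiomeric pair, giving 2 + 1 = 3 stereoisomers in total.

1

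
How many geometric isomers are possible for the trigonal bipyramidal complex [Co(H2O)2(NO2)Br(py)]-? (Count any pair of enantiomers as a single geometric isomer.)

A trigonal bipyramid has two axial and three equatorial sites, which are chemically inequivalent.
Exhaustive case analysis gives 7 geometric isomers.

7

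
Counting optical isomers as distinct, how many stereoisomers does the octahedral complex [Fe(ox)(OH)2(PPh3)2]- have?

In an octahedral complex each vertex has one trans partner and four cis neighbours.
Each ox is bidentate and must span two cis positions.
The distinct arrangements are (3 in all): OH trans, PPh3 cis; OH cis, PPh3 cis (chiral); OH cis, PPh3 trans.
One of these lacks any improper symmetry element and so occurs as an enantiomeric pair, giving 3 + 1 = 4 stereoisomers in total.

4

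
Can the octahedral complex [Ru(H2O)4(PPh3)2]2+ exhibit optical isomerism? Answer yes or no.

The distinct arrangements are (2 in all): PPh3 trans; PPh3 cis.
Each arrangement has an internal mirror plane or centre of symmetry, so none is chiral.

no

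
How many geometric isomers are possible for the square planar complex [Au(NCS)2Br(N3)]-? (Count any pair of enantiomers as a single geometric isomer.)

2

A square has two trans pairs of vertices; adjacent vertices are cis.
Working through the distinct placements yields 2 geometric isomers: NCS cis; NCS trans.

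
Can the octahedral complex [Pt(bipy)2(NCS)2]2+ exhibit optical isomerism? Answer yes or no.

yes

The six octahedral sites form three mutually perpendicular trans pairs.
Each bipy is bidentate and must span two cis positions.
Systematic placement gives 2 geometric isomers: NCS trans; NCS cis (chiral).
One of these lacks any improper symmetry element and so occurs as an enantiomeric pair, giving 2 + 1 = 3 stereoisomers in total.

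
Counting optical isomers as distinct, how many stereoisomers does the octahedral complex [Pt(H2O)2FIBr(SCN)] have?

An octahedron has six vertices in three trans pairs; every non-trans pair is cis.
Placing the ligands in turn and identifying arrangements related by rotation or reflection leaves 9 distinct geometric isomers.
Of these, 6 lack any improper symmetry element and so occur as enantiomeric pairs, giving 9 + 6 = 15 stereoisomers in total.

15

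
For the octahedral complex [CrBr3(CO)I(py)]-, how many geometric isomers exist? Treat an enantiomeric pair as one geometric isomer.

The six octahedral sites form three mutually perpendicular trans pairs.
There are 4 geometric isomers: Br mer (3 arrangements); Br fac (chiral).

4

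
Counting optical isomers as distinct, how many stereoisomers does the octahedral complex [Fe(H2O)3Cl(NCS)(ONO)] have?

5

In an octahedral complex each vertex has one trans partner and four cis neighbours.
The distinct arrangements are (4 in all): H2O mer (3 arrangements); H2O fac (chiral).
One of these lacks any improper symmetry element and so occurs as an enantiomeric pair, giving 4 + 1 = 5 stereoisomers in total.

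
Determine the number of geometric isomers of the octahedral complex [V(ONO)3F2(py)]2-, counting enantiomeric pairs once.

3

The six octahedral sites form three mutually perpendicular trans pairs.
There are 3 geometric isomers: ONO mer, F trans; ONO fac, F cis; ONO mer, F cis.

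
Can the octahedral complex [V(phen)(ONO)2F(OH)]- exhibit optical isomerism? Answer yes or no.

yes

An octahedron has six vertices in three trans pairs; every non-trans pair is cis.
Each phen is bidentate and must span two cis positions.
The distinct arrangements are (4 in all): ONO cis (3 arrangements, 2 chiral); ONO trans.
Of these, 2 lack any improper symmetry element and so occur as enantiomeric pairs, giving 4 + 2 = 6 stereoisomers in total.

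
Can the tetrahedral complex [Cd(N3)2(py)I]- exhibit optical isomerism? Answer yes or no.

no

In a tetrahedral complex all four positions are equivalent and every pair of ligands is adjacent — there is no cis/trans distinction.
Only one geometric arrangement is possible.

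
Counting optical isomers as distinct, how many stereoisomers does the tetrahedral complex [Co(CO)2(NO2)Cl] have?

All four vertices of a tetrahedron are equivalent and mutually adjacent, so cis/trans isomerism cannot arise.
Only one geometric arrangement is possible.

1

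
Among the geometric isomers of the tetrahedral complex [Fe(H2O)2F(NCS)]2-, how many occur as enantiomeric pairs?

Only one geometric arrangement is possible.

0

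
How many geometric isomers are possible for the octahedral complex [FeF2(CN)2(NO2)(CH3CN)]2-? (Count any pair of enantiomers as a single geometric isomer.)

The six octahedral sites form three mutually perpendicular trans pairs.
Systematic placement gives 6 geometric isomers: F cis, CN cis (3 arrangements, 2 chiral); F trans, CN cis; F cis, CN trans; F trans, CN trans.

6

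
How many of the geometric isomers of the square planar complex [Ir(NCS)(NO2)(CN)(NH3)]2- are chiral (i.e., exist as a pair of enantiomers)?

In a square planar complex each vertex has one trans partner and two cis neighbours.
Working through the distinct placements yields 3 geometric isomers: (CN/NH3 trans, NCS/NO2 trans); (CN/NO2 trans, NCS/NH3 trans); (CN/NCS trans, NH3/NO2 trans).
Each arrangement has an internal mirror plane or centre of symmetry, so none is chiral.

0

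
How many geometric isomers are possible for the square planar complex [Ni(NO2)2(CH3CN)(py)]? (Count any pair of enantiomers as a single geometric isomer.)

2

In a square planar complex each vertex has one trans partner and two cis neighbours.
Working through the distinct placements yields 2 geometric isomers: NO2 cis; NO2 trans.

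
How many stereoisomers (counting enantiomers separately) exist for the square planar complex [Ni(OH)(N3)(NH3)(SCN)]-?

3

Working through the distinct placements yields 3 geometric isomers: (N3/OH trans, NH3/SCN trans); (N3/SCN trans, NH3/OH trans); (N3/NH3 trans, OH/SCN trans).
Each arrangement has an internal mirror plane or centre of symmetry, so none is chiral.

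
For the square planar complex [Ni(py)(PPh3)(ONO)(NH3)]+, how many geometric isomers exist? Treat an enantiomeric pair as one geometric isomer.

3

In a square planar complex each vertex has one trans partner and two cis neighbours.
The distinct arrangements are (3 in all): (NH3/PPh3 trans, ONO/py trans); (NH3/py trans, ONO/PPh3 trans); (NH3/ONO trans, PPh3/py trans).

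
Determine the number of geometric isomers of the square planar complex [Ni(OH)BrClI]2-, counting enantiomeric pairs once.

A square has two trans pairs of vertices; adjacent vertices are cis.
Systematic placement gives 3 geometric isomers: (Br/I trans, Cl/OH trans); (Br/OH trans, Cl/I trans); (Br/Cl trans, I/OH trans).

3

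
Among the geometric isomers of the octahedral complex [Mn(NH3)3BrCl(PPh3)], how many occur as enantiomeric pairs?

In an octahedral complex each vertex has one trans partner and four cis neighbours.
The distinct arrangements are (4 in all): NH3 mer (3 arrangements); NH3 fac (chiral).
One of these lacks any improper symmetry element and so occurs as an enantiomeric pair, giving 4 + 1 = 5 stereoisomers in total.

1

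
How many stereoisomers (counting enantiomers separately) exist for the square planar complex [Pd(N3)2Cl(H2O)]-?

A square has two trans pairs of vertices; adjacent vertices are cis.
Systematic placement gives 2 geometric isomers: N3 cis; N3 trans.
Each arrangement has an internal mirror plane or centre of symmetry, so none is chiral.

2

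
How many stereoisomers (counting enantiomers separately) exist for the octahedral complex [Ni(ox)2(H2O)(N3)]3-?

3

An octahedron has six vertices in three trans pairs; every non-trans pair is cis.
Each ox is bidentate and must span two cis positions.
There are 2 geometric isomers: H2O and N3 mutually trans; H2O and N3 mutually cis (chiral).
One of these lacks any improper symmetry element and so occurs as an enantiomeric pair, giving 2 + 1 = 3 stereoisomers in total.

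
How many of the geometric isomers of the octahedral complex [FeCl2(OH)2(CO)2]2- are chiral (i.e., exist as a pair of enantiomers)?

Systematic placement gives 5 geometric isomers: Cl trans, OH trans, CO trans; Cl cis, OH cis, CO trans; Cl cis, OH trans, CO cis; Cl cis, OH cis, CO cis (chiral); Cl trans, OH cis, CO cis.
One of these lacks any improper symmetry element and so occurs as an enantiomeric pair, giving 5 + 1 = 6 stereoisomers in total.

1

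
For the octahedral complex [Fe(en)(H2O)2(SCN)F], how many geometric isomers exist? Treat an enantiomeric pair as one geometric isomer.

4

In an octahedral complex each vertex has one trans partner and four cis neighbours.
Each en is bidentate and must span two cis positions.
Systematic placement gives 4 geometric isomers: H2O cis (3 arrangements, 2 chiral); H2O trans.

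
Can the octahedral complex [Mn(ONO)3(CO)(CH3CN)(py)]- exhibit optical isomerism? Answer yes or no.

yes

The six octahedral sites form three mutually perpendicular trans pairs.
Working through the distinct placements yields 4 geometric isomers: ONO mer (3 arrangements); ONO fac (chiral).
One of these lacks any improper symmetry element and so occurs as an enantiomeric pair, giving 4 + 1 = 5 stereoisomers in total.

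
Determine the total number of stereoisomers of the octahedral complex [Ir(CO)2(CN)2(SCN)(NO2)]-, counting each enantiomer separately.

8

An octahedron has six vertices in three trans pairs; every non-trans pair is cis.
There are 6 geometric isomers: CO trans, CN trans; CO cis, CN trans; CO cis, CN cis (3 arrangements, 2 chiral); CO trans, CN cis.
Of these, 2 lack any improper symmetry element and so occur as enantiomeric pairs, giving 6 + 2 = 8 stereoisomers in total.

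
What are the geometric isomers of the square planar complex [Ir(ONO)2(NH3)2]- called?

cis and trans

The distinct arrangements are (2 in all): ONO cis; ONO trans.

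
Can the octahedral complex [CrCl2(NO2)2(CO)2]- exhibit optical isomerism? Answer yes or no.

yes

An octahedron has six vertices in three trans pairs; every non-trans pair is cis.
There are 5 geometric isomers: Cl trans, NO2 trans, CO trans; Cl cis, NO2 cis, CO trans; Cl cis, NO2 trans, CO cis; Cl cis, NO2 cis, CO cis (chiral); Cl trans, NO2 cis, CO cis.
One of these lacks any improper symmetry element and so occurs as an enantiomeric pair, giving 5 + 1 = 6 stereoisomers in total.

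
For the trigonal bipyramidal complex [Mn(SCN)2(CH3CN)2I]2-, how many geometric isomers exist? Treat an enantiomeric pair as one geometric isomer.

In a trigonal bipyramid the two axial positions differ from the three equatorial ones.
Exhaustive case analysis gives 5 geometric isomers.

5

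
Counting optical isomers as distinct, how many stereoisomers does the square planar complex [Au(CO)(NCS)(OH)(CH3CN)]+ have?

A square has two trans pairs of vertices; adjacent vertices are cis.
The distinct arrangements are (3 in all): (CH3CN/NCS trans, CO/OH trans); (CH3CN/OH trans, CO/NCS trans); (CH3CN/CO trans, NCS/OH trans).
Each arrangement has an internal mirror plane or centre of symmetry, so none is chiral.

3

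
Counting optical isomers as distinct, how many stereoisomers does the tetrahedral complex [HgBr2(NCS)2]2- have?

1

In a tetrahedral complex all four positions are equivalent and every pair of ligands is adjacent — there is no cis/trans distinction.
Only one geometric arrangement is possible.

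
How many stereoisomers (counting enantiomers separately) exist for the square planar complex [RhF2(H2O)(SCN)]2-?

2

A square has two trans pairs of vertices; adjacent vertices are cis.
Systematic placement gives 2 geometric isomers: F cis; F trans.
Each arrangement has an internal mirror plane or centre of symmetry, so none is chiral.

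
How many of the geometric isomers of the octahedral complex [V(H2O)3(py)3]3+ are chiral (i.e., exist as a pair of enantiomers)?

Working through the distinct placements yields 2 geometric isomers: H2O mer; H2O fac.
Each arrangement has an internal mirror plane or centre of symmetry, so none is chiral.

0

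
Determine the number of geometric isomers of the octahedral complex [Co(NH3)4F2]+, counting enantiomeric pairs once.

2

An octahedron has six vertices in three trans pairs; every non-trans pair is cis.
Working through the distinct placements yields 2 geometric isomers: F trans; F cis.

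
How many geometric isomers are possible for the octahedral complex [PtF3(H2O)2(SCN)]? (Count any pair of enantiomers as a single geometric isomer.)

3

The six octahedral sites form three mutually perpendicular trans pairs.
There are 3 geometric isomers: F mer, H2O cis; F mer, H2O trans; F fac, H2O cis.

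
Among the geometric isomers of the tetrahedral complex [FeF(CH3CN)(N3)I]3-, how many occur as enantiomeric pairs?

1

In a tetrahedral complex all four positions are equivalent and every pair of ligands is adjacent — there is no cis/trans distinction.
Only one geometric arrangement is possible; it has no improper symmetry element, so it exists as a pair of enantiomers (2 stereoisomers).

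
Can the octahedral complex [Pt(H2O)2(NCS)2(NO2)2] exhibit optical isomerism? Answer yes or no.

yes

Working through the distinct placements yields 5 geometric isomers: H2O trans, NCS trans, NO2 trans; H2O trans, NCS cis, NO2 cis; H2O cis, NCS cis, NO2 trans; H2O cis, NCS cis, NO2 cis (chiral); H2O cis, NCS trans, NO2 cis.
One of these lacks any improper symmetry element and so occurs as an enantiomeric pair, giving 5 + 1 = 6 stereoisomers in total.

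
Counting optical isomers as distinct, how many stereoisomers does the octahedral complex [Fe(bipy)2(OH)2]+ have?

3

An octahedron has six vertices in three trans pairs; every non-trans pair is cis.
Each bipy is bidentate and must span two cis positions.
Working through the distinct placements yields 2 geometric isomers: OH trans; OH cis (chiral).
One of these lacks any improper symmetry element and so occurs as an enantiomeric pair, giving 2 + 1 = 3 stereoisomers in total.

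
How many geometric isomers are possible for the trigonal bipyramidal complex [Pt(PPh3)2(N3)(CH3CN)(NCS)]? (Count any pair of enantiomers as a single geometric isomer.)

Placing the ligands in turn and identifying arrangements related by rotation or reflection leaves 7 distinct geometric isomers.

7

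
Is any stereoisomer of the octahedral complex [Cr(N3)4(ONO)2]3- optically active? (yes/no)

no

An octahedron has six vertices in three trans pairs; every non-trans pair is cis.
Systematic placement gives 2 geometric isomers: ONO trans; ONO cis.
Each arrangement has an internal mirror plane or centre of symmetry, so none is chiral.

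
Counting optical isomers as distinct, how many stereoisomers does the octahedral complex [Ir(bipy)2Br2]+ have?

In an octahedral complex each vertex has one trans partner and four cis neighbours.
Each bipy is bidentate and must span two cis positions.
There are 2 geometric isomers: Br trans; Br cis (chiral).
One of these lacks any improper symmetry element and so occurs as an enantiomeric pair, giving 2 + 1 = 3 stereoisomers in total.

3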